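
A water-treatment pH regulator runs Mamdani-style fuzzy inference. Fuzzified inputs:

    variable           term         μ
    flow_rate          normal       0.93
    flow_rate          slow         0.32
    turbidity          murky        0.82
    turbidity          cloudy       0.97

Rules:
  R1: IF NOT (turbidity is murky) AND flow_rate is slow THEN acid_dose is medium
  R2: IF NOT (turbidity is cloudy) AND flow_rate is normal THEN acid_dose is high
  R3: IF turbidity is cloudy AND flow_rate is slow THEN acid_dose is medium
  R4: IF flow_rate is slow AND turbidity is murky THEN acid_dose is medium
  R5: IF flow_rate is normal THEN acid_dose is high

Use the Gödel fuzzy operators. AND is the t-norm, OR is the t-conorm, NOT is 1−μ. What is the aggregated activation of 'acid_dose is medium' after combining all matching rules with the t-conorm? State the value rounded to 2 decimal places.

R1: ¬murky=1−0.82=0.18, slow=0.32; AND[min(a, b)] → w = 0.18
R2: ¬cloudy=1−0.97=0.03, normal=0.93; AND[min(a, b)] → w = 0.03
R3: cloudy=0.97, slow=0.32; AND[min(a, b)] → w = 0.32
R4: slow=0.32, murky=0.82; AND[min(a, b)] → w = 0.32
R5: normal=0.93 → w = 0.93
Rules with consequent 'medium': {R1, R3, R4} → strengths 0.18, 0.32, 0.32
Aggregate via t-conorm [max(a, b)]: 0.32

0.32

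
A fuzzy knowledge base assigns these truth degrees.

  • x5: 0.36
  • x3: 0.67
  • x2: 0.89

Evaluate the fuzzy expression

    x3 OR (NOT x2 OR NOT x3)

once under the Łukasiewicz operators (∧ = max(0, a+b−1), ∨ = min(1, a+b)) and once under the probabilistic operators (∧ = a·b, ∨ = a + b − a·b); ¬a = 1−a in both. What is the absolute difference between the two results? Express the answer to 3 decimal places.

Under Łukasiewicz:
  NOT x2 = 1 − 0.89 = 0.11
  NOT x3 = 1 − 0.67 = 0.33
  NOT x2 OR NOT x3 = min(1, a+b) on (0.11, 0.33) = 0.44
  x3 OR (NOT x2 OR NOT x3) = min(1, a+b) on (0.67, 0.44) = 1.00
  → value = 1.0000
Under probabilistic:
  NOT x2 = 1 − 0.8900 = 0.1100
  NOT x3 = 1 − 0.6700 = 0.3300
  NOT x2 OR NOT x3 = a + b − a·b on (0.1100, 0.3300) = 0.4037
  x3 OR (NOT x2 OR NOT x3) = a + b − a·b on (0.6700, 0.4037) = 0.8032
  → value = 0.8032
|1.0000 − 0.8032| = 0.197

0.197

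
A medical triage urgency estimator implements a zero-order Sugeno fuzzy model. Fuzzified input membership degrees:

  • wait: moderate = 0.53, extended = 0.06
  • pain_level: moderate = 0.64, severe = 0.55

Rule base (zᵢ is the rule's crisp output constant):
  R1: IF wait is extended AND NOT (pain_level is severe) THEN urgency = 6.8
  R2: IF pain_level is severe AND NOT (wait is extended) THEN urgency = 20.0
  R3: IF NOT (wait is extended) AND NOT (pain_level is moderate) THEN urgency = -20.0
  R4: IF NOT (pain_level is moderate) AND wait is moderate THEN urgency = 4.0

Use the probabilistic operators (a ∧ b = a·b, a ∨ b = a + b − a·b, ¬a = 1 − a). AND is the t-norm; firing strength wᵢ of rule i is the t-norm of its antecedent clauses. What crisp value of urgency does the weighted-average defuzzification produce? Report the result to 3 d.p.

R1 (z=6.8): extended=0.06, ¬severe=1−0.55=0.45; AND[a·b] → w = 0.0270
R2 (z=20.0): severe=0.55, ¬extended=1−0.06=0.94; AND[a·b] → w = 0.5170
R3 (z=-20.0): ¬extended=1−0.06=0.94, ¬moderate=1−0.64=0.36; AND[a·b] → w = 0.3384
R4 (z=4.0): ¬moderate=1−0.64=0.36, moderate=0.53; AND[a·b] → w = 0.1908
Weighted average = (0.0270·6.8 + 0.5170·20.0 + 0.3384·-20.0 + 0.1908·4.0) / (0.0270 + 0.5170 + 0.3384 + 0.1908)
  = 4.5188 / 1.0732 = 4.211

4.211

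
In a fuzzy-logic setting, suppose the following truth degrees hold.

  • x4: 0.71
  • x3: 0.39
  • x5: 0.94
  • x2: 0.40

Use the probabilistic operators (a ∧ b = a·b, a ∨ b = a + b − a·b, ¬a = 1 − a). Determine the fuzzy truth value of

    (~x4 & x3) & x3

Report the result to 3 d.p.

0.044

~x4 = 1 − 0.7100 = 0.2900
~x4 & x3 = a·b on (0.2900, 0.3900) = 0.1131
(~x4 & x3) & x3 = a·b on (0.1131, 0.3900) = 0.0441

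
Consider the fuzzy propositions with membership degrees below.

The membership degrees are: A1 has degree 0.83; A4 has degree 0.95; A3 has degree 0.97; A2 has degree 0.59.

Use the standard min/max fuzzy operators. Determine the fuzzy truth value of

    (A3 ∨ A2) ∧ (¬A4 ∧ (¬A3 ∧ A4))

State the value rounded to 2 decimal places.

A3 ∨ A2 = max(a, b) on (0.97, 0.59) = 0.97
¬A4 = 1 − 0.95 = 0.05
¬A3 = 1 − 0.97 = 0.03
¬A3 ∧ A4 = min(a, b) on (0.03, 0.95) = 0.03
¬A4 ∧ (¬A3 ∧ A4) = min(a, b) on (0.05, 0.03) = 0.03
(A3 ∨ A2) ∧ (¬A4 ∧ (¬A3 ∧ A4)) = min(a, b) on (0.97, 0.03) = 0.03

0.03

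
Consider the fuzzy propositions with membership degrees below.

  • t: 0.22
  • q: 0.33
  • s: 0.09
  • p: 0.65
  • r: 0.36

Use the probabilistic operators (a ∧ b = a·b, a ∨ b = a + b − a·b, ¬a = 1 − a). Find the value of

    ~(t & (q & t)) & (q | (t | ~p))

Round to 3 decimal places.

q & t = a·b on (0.3300, 0.2200) = 0.0726
t & (q & t) = a·b on (0.2200, 0.0726) = 0.0160
~(t & (q & t)) = 1 − 0.0160 = 0.9840
~p = 1 − 0.6500 = 0.3500
t | ~p = a + b − a·b on (0.2200, 0.3500) = 0.4930
q | (t | ~p) = a + b − a·b on (0.3300, 0.4930) = 0.6603
~(t & (q & t)) & (q | (t | ~p)) = a·b on (0.9840, 0.6603) = 0.6498

0.650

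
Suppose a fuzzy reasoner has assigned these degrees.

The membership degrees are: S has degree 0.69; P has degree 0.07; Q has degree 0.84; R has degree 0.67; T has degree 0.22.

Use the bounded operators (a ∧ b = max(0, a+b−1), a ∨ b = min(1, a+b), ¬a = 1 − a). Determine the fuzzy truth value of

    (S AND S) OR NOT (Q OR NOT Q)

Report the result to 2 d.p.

S AND S = max(0, a+b−1) on (0.69, 0.69) = 0.38
NOT Q = 1 − 0.84 = 0.16
Q OR NOT Q = min(1, a+b) on (0.84, 0.16) = 1.00
NOT (Q OR NOT Q) = 1 − 1.00 = 0.00
(S AND S) OR NOT (Q OR NOT Q) = min(1, a+b) on (0.38, 0.00) = 0.38

0.38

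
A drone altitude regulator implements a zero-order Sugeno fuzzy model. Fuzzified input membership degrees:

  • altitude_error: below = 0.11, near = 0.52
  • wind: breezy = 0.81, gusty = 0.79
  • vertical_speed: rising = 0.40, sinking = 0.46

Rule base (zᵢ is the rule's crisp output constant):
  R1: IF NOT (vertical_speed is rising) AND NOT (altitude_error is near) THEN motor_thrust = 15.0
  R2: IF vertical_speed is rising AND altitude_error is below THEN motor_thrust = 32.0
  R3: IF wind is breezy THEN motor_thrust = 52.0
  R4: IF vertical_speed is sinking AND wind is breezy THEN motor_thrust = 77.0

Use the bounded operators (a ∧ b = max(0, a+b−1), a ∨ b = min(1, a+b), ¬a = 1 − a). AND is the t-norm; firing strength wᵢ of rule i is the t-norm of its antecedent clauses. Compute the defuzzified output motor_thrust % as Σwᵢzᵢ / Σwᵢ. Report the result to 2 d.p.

55.27

R1 (z=15.0): ¬rising=1−0.40=0.60, ¬near=1−0.52=0.48; AND[max(0, a+b−1)] → w = 0.08
R2 (z=32.0): rising=0.40, below=0.11; AND[max(0, a+b−1)] → w = 0.00
R3 (z=52.0): breezy=0.81 → w = 0.81
R4 (z=77.0): sinking=0.46, breezy=0.81; AND[max(0, a+b−1)] → w = 0.27
Weighted average = (0.08·15.0 + 0.00·32.0 + 0.81·52.0 + 0.27·77.0) / (0.08 + 0.00 + 0.81 + 0.27)
  = 64.1100 / 1.1600 = 55.27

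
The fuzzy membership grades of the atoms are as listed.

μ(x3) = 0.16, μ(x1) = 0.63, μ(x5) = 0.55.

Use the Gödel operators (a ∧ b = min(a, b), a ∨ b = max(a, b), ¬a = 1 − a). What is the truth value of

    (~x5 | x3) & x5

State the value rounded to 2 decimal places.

0.45

~x5 = 1 − 0.55 = 0.45
~x5 | x3 = max(a, b) on (0.45, 0.16) = 0.45
(~x5 | x3) & x5 = min(a, b) on (0.45, 0.55) = 0.45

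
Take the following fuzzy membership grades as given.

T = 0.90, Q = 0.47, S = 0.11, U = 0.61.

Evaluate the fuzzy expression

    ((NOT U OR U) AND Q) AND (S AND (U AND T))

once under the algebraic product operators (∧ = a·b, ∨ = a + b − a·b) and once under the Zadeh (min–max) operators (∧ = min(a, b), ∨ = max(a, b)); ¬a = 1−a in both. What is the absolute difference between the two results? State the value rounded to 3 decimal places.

Under algebraic product:
  NOT U = 1 − 0.6100 = 0.3900
  NOT U OR U = a + b − a·b on (0.3900, 0.6100) = 0.7621
  (NOT U OR U) AND Q = a·b on (0.7621, 0.4700) = 0.3582
  U AND T = a·b on (0.6100, 0.9000) = 0.5490
  S AND (U AND T) = a·b on (0.1100, 0.5490) = 0.0604
  ((NOT U OR U) AND Q) AND (S AND (U AND T)) = a·b on (0.3582, 0.0604) = 0.0216
  → value = 0.0216
Under Zadeh (min–max):
  NOT U = 1 − 0.61 = 0.39
  NOT U OR U = max(a, b) on (0.39, 0.61) = 0.61
  (NOT U OR U) AND Q = min(a, b) on (0.61, 0.47) = 0.47
  U AND T = min(a, b) on (0.61, 0.90) = 0.61
  S AND (U AND T) = min(a, b) on (0.11, 0.61) = 0.11
  ((NOT U OR U) AND Q) AND (S AND (U AND T)) = min(a, b) on (0.47, 0.11) = 0.11
  → value = 0.1100
|0.0216 − 0.1100| = 0.088

0.088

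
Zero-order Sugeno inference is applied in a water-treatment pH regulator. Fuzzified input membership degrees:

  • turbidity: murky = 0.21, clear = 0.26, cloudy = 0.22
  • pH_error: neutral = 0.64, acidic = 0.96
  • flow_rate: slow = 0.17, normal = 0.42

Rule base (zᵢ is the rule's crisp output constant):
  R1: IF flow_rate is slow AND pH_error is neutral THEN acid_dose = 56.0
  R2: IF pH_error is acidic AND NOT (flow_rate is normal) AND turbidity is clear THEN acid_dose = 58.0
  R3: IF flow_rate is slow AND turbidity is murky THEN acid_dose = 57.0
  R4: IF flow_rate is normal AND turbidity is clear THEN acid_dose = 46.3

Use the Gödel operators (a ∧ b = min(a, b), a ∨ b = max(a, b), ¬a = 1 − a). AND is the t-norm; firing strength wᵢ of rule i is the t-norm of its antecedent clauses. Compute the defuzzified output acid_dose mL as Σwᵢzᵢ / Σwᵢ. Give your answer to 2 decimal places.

53.87

R1 (z=56.0): slow=0.17, neutral=0.64; AND[min(a, b)] → w = 0.17
R2 (z=58.0): acidic=0.96, ¬normal=1−0.42=0.58, clear=0.26; AND[min(a, b)] → w = 0.26
R3 (z=57.0): slow=0.17, murky=0.21; AND[min(a, b)] → w = 0.17
R4 (z=46.3): normal=0.42, clear=0.26; AND[min(a, b)] → w = 0.26
Weighted average = (0.17·56.0 + 0.26·58.0 + 0.17·57.0 + 0.26·46.3) / (0.17 + 0.26 + 0.17 + 0.26)
  = 46.3280 / 0.8600 = 53.87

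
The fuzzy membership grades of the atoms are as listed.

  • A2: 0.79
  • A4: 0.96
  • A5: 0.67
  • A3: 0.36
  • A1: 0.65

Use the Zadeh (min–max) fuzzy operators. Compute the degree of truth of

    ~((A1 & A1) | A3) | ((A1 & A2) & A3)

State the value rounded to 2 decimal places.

A1 & A1 = min(a, b) on (0.65, 0.65) = 0.65
(A1 & A1) | A3 = max(a, b) on (0.65, 0.36) = 0.65
~((A1 & A1) | A3) = 1 − 0.65 = 0.35
A1 & A2 = min(a, b) on (0.65, 0.79) = 0.65
(A1 & A2) & A3 = min(a, b) on (0.65, 0.36) = 0.36
~((A1 & A1) | A3) | ((A1 & A2) & A3) = max(a, b) on (0.35, 0.36) = 0.36

0.36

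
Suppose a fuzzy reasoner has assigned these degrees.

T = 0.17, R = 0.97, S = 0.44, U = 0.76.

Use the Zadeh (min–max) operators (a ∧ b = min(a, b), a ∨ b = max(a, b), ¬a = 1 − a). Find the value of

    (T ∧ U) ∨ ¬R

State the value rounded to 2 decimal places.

T ∧ U = min(a, b) on (0.17, 0.76) = 0.17
¬R = 1 − 0.97 = 0.03
(T ∧ U) ∨ ¬R = max(a, b) on (0.17, 0.03) = 0.17

0.17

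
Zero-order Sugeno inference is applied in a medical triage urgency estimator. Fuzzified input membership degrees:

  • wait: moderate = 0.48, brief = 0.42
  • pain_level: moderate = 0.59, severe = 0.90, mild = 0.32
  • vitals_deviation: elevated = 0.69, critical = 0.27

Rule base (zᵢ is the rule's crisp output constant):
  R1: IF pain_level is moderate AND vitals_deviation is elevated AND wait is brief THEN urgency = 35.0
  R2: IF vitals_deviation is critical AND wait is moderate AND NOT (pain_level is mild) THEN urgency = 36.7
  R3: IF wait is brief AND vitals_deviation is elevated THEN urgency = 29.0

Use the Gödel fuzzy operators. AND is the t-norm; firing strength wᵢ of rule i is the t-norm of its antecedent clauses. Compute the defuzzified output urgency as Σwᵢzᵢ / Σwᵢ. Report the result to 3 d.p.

R1 (z=35.0): moderate=0.59, elevated=0.69, brief=0.42; AND[min(a, b)] → w = 0.42
R2 (z=36.7): critical=0.27, moderate=0.48, ¬mild=1−0.32=0.68; AND[min(a, b)] → w = 0.27
R3 (z=29.0): brief=0.42, elevated=0.69; AND[min(a, b)] → w = 0.42
Weighted average = (0.42·35.0 + 0.27·36.7 + 0.42·29.0) / (0.42 + 0.27 + 0.42)
  = 36.7890 / 1.1100 = 33.143

33.143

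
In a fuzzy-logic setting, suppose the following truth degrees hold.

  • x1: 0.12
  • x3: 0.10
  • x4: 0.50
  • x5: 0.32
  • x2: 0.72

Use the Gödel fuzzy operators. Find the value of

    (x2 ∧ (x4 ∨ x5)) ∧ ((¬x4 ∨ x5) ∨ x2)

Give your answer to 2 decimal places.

0.50

x4 ∨ x5 = max(a, b) on (0.50, 0.32) = 0.50
x2 ∧ (x4 ∨ x5) = min(a, b) on (0.72, 0.50) = 0.50
¬x4 = 1 − 0.50 = 0.50
¬x4 ∨ x5 = max(a, b) on (0.50, 0.32) = 0.50
(¬x4 ∨ x5) ∨ x2 = max(a, b) on (0.50, 0.72) = 0.72
(x2 ∧ (x4 ∨ x5)) ∧ ((¬x4 ∨ x5) ∨ x2) = min(a, b) on (0.50, 0.72) = 0.50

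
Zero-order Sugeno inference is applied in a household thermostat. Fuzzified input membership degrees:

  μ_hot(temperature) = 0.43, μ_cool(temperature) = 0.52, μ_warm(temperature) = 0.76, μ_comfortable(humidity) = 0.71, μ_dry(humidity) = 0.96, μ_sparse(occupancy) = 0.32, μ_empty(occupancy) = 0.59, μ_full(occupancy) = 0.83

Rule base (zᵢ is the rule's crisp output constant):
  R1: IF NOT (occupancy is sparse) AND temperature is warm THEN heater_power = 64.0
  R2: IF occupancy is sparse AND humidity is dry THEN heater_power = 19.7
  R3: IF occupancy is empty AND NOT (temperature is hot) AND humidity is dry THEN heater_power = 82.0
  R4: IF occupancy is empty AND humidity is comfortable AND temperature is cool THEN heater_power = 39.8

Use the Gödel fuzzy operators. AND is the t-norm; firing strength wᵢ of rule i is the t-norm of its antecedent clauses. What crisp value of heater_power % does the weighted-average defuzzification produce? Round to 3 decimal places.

56.105

R1 (z=64.0): ¬sparse=1−0.32=0.68, warm=0.76; AND[min(a, b)] → w = 0.68
R2 (z=19.7): sparse=0.32, dry=0.96; AND[min(a, b)] → w = 0.32
R3 (z=82.0): empty=0.59, ¬hot=1−0.43=0.57, dry=0.96; AND[min(a, b)] → w = 0.57
R4 (z=39.8): empty=0.59, comfortable=0.71, cool=0.52; AND[min(a, b)] → w = 0.52
Weighted average = (0.68·64.0 + 0.32·19.7 + 0.57·82.0 + 0.52·39.8) / (0.68 + 0.32 + 0.57 + 0.52)
  = 117.2600 / 2.0900 = 56.105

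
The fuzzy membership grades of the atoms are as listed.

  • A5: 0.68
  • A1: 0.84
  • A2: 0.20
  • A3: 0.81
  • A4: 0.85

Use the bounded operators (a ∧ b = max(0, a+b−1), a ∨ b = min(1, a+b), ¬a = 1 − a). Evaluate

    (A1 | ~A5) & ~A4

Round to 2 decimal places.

~A5 = 1 − 0.68 = 0.32
A1 | ~A5 = min(1, a+b) on (0.84, 0.32) = 1.00
~A4 = 1 − 0.85 = 0.15
(A1 | ~A5) & ~A4 = max(0, a+b−1) on (1.00, 0.15) = 0.15

0.15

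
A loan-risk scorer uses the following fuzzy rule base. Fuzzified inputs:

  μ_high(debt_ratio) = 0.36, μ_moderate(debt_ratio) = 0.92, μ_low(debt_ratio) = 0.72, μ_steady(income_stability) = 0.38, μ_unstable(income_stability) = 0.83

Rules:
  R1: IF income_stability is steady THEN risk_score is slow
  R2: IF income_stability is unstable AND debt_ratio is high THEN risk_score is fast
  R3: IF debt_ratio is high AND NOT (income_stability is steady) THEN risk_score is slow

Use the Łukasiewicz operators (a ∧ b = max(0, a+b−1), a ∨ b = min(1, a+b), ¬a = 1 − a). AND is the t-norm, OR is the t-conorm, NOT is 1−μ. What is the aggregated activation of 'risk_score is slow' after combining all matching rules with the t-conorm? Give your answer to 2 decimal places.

0.38

R1: steady=0.38 → w = 0.38
R2: unstable=0.83, high=0.36; AND[max(0, a+b−1)] → w = 0.19
R3: high=0.36, ¬steady=1−0.38=0.62; AND[max(0, a+b−1)] → w = 0.00
Rules with consequent 'slow': {R1, R3} → strengths 0.38, 0.00
Aggregate via t-conorm [min(1, a+b)]: 0.38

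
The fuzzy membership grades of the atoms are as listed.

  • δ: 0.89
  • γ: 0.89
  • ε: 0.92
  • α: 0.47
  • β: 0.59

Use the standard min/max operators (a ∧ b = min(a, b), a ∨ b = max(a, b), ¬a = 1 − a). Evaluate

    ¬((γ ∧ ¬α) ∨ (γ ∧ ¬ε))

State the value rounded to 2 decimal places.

0.47

¬α = 1 − 0.47 = 0.53
γ ∧ ¬α = min(a, b) on (0.89, 0.53) = 0.53
¬ε = 1 − 0.92 = 0.08
γ ∧ ¬ε = min(a, b) on (0.89, 0.08) = 0.08
(γ ∧ ¬α) ∨ (γ ∧ ¬ε) = max(a, b) on (0.53, 0.08) = 0.53
¬((γ ∧ ¬α) ∨ (γ ∧ ¬ε)) = 1 − 0.53 = 0.47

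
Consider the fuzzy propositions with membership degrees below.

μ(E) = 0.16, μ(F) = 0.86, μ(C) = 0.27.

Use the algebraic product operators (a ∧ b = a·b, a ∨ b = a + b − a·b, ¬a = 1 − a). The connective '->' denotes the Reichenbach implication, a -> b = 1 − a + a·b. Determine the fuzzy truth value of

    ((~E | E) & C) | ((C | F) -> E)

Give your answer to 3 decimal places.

~E = 1 − 0.1600 = 0.8400
~E | E = a + b − a·b on (0.8400, 0.1600) = 0.8656
(~E | E) & C = a·b on (0.8656, 0.2700) = 0.2337
C | F = a + b − a·b on (0.2700, 0.8600) = 0.8978
(C | F) -> E  [Reichenbach: 1 − a + a·b] with a=0.8978, b=0.1600 → 0.2458
((~E | E) & C) | ((C | F) -> E) = a + b − a·b on (0.2337, 0.2458) = 0.4221

0.422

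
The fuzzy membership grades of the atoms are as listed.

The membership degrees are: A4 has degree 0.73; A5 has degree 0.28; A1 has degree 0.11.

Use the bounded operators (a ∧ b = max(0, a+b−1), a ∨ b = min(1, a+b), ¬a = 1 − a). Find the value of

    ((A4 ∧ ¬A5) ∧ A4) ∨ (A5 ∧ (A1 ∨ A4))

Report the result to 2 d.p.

0.30

¬A5 = 1 − 0.28 = 0.72
A4 ∧ ¬A5 = max(0, a+b−1) on (0.73, 0.72) = 0.45
(A4 ∧ ¬A5) ∧ A4 = max(0, a+b−1) on (0.45, 0.73) = 0.18
A1 ∨ A4 = min(1, a+b) on (0.11, 0.73) = 0.84
A5 ∧ (A1 ∨ A4) = max(0, a+b−1) on (0.28, 0.84) = 0.12
((A4 ∧ ¬A5) ∧ A4) ∨ (A5 ∧ (A1 ∨ A4)) = min(1, a+b) on (0.18, 0.12) = 0.30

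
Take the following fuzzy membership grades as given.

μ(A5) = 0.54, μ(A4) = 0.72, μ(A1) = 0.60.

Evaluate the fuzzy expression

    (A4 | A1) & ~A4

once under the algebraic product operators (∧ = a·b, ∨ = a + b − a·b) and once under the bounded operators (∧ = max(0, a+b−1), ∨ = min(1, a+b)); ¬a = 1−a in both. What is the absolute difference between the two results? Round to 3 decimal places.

Under algebraic product:
  A4 | A1 = a + b − a·b on (0.7200, 0.6000) = 0.8880
  ~A4 = 1 − 0.7200 = 0.2800
  (A4 | A1) & ~A4 = a·b on (0.8880, 0.2800) = 0.2486
  → value = 0.2486
Under bounded:
  A4 | A1 = min(1, a+b) on (0.72, 0.60) = 1.00
  ~A4 = 1 − 0.72 = 0.28
  (A4 | A1) & ~A4 = max(0, a+b−1) on (1.00, 0.28) = 0.28
  → value = 0.2800
|0.2486 − 0.2800| = 0.031

0.031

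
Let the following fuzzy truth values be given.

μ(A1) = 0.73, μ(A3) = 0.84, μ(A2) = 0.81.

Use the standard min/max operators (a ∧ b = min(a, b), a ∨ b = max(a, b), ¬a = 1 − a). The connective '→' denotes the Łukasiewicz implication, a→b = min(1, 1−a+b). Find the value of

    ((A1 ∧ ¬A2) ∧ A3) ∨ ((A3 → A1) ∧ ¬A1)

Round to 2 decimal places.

0.27

¬A2 = 1 − 0.81 = 0.19
A1 ∧ ¬A2 = min(a, b) on (0.73, 0.19) = 0.19
(A1 ∧ ¬A2) ∧ A3 = min(a, b) on (0.19, 0.84) = 0.19
A3 → A1  [Łukasiewicz: min(1, 1−a+b)] with a=0.84, b=0.73 → 0.89
¬A1 = 1 − 0.73 = 0.27
(A3 → A1) ∧ ¬A1 = min(a, b) on (0.89, 0.27) = 0.27
((A1 ∧ ¬A2) ∧ A3) ∨ ((A3 → A1) ∧ ¬A1) = max(a, b) on (0.19, 0.27) = 0.27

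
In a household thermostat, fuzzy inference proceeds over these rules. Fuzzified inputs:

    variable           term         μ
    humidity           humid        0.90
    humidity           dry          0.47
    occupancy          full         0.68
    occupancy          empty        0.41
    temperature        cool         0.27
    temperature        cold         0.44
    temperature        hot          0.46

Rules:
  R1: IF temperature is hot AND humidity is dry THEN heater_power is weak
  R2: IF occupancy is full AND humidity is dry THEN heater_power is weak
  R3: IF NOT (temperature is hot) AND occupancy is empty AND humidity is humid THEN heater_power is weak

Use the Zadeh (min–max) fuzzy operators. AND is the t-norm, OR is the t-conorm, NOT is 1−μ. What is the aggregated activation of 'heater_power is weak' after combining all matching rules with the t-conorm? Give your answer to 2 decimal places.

0.47

R1: hot=0.46, dry=0.47; AND[min(a, b)] → w = 0.46
R2: full=0.68, dry=0.47; AND[min(a, b)] → w = 0.47
R3: ¬hot=1−0.46=0.54, empty=0.41, humid=0.90; AND[min(a, b)] → w = 0.41
Rules with consequent 'weak': {R1, R2, R3} → strengths 0.46, 0.47, 0.41
Aggregate via t-conorm [max(a, b)]: 0.47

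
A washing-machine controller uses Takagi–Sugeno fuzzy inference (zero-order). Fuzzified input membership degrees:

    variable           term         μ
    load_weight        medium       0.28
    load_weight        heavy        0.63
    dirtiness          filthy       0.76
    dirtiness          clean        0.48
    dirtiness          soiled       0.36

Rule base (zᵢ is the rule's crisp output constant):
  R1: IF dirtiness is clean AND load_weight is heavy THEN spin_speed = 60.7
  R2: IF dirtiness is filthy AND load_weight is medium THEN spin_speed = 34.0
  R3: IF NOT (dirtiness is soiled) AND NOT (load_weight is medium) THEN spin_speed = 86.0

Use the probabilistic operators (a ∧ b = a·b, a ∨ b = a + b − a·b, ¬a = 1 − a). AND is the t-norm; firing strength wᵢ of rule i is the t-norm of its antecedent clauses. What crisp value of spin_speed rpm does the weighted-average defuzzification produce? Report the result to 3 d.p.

66.823

R1 (z=60.7): clean=0.48, heavy=0.63; AND[a·b] → w = 0.3024
R2 (z=34.0): filthy=0.76, medium=0.28; AND[a·b] → w = 0.2128
R3 (z=86.0): ¬soiled=1−0.36=0.64, ¬medium=1−0.28=0.72; AND[a·b] → w = 0.4608
Weighted average = (0.3024·60.7 + 0.2128·34.0 + 0.4608·86.0) / (0.3024 + 0.2128 + 0.4608)
  = 65.2197 / 0.9760 = 66.823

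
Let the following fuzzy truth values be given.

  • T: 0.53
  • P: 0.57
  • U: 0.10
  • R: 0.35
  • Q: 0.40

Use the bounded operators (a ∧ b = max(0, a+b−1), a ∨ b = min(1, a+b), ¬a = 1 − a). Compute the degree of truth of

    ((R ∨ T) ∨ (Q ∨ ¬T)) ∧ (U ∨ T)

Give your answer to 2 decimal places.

0.63

R ∨ T = min(1, a+b) on (0.35, 0.53) = 0.88
¬T = 1 − 0.53 = 0.47
Q ∨ ¬T = min(1, a+b) on (0.40, 0.47) = 0.87
(R ∨ T) ∨ (Q ∨ ¬T) = min(1, a+b) on (0.88, 0.87) = 1.00
U ∨ T = min(1, a+b) on (0.10, 0.53) = 0.63
((R ∨ T) ∨ (Q ∨ ¬T)) ∧ (U ∨ T) = max(0, a+b−1) on (1.00, 0.63) = 0.63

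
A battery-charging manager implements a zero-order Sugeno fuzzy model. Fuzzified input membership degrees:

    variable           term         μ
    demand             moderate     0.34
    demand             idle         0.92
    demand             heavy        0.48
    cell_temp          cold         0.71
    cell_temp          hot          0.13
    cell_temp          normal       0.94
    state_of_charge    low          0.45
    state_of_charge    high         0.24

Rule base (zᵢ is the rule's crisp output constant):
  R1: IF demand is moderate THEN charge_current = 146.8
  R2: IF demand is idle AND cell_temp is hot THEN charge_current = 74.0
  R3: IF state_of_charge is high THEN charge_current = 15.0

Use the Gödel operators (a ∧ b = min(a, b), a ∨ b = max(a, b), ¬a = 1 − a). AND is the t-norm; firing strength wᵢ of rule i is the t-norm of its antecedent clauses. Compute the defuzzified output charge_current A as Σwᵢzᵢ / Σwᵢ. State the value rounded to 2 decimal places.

R1 (z=146.8): moderate=0.34 → w = 0.34
R2 (z=74.0): idle=0.92, hot=0.13; AND[min(a, b)] → w = 0.13
R3 (z=15.0): high=0.24 → w = 0.24
Weighted average = (0.34·146.8 + 0.13·74.0 + 0.24·15.0) / (0.34 + 0.13 + 0.24)
  = 63.1320 / 0.7100 = 88.92

88.92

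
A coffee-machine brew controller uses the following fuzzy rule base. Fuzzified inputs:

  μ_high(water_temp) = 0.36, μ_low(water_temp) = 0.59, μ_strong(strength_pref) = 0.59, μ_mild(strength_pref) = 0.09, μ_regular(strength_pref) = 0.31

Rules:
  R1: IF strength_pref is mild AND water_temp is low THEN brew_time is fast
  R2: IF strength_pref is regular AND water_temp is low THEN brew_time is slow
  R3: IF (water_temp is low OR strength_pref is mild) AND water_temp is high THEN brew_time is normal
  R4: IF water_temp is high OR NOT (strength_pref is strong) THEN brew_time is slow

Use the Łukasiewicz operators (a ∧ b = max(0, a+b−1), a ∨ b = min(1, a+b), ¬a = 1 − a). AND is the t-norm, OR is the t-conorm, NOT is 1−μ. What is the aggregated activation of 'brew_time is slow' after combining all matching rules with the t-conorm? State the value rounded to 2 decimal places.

R1: mild=0.09, low=0.59; AND[max(0, a+b−1)] → w = 0.00
R2: regular=0.31, low=0.59; AND[max(0, a+b−1)] → w = 0.00
R3: (low=0.59 OR mild=0.09) = 0.68; AND[max(0, a+b−1)] with high=0.36 → w = 0.04
R4: high=0.36, ¬strong=1−0.59=0.41; OR[min(1, a+b)] → w = 0.77
Rules with consequent 'slow': {R2, R4} → strengths 0.00, 0.77
Aggregate via t-conorm [min(1, a+b)]: 0.77

0.77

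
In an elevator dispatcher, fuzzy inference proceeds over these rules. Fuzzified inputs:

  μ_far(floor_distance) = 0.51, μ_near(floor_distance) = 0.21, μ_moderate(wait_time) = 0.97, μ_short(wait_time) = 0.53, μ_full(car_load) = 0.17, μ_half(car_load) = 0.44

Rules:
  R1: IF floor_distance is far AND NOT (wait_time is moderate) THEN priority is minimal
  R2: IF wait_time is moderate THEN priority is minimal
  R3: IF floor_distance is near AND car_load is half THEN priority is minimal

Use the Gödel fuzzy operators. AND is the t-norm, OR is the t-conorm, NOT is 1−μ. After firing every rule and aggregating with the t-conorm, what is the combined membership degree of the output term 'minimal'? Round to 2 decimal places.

0.97

R1: far=0.51, ¬moderate=1−0.97=0.03; AND[min(a, b)] → w = 0.03
R2: moderate=0.97 → w = 0.97
R3: near=0.21, half=0.44; AND[min(a, b)] → w = 0.21
Rules with consequent 'minimal': {R1, R2, R3} → strengths 0.03, 0.97, 0.21
Aggregate via t-conorm [max(a, b)]: 0.97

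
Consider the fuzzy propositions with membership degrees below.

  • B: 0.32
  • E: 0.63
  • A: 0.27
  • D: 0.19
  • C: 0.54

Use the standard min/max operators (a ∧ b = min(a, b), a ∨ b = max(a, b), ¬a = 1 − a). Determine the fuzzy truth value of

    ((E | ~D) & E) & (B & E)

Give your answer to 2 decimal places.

~D = 1 − 0.19 = 0.81
E | ~D = max(a, b) on (0.63, 0.81) = 0.81
(E | ~D) & E = min(a, b) on (0.81, 0.63) = 0.63
B & E = min(a, b) on (0.32, 0.63) = 0.32
((E | ~D) & E) & (B & E) = min(a, b) on (0.63, 0.32) = 0.32

0.32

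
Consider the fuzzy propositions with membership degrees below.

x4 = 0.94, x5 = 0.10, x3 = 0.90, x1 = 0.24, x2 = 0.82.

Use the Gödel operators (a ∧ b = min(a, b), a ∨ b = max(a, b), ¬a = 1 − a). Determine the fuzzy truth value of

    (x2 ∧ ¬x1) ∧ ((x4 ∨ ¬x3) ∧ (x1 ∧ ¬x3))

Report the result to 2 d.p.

0.10

¬x1 = 1 − 0.24 = 0.76
x2 ∧ ¬x1 = min(a, b) on (0.82, 0.76) = 0.76
¬x3 = 1 − 0.90 = 0.10
x4 ∨ ¬x3 = max(a, b) on (0.94, 0.10) = 0.94
¬x3 = 1 − 0.90 = 0.10
x1 ∧ ¬x3 = min(a, b) on (0.24, 0.10) = 0.10
(x4 ∨ ¬x3) ∧ (x1 ∧ ¬x3) = min(a, b) on (0.94, 0.10) = 0.10
(x2 ∧ ¬x1) ∧ ((x4 ∨ ¬x3) ∧ (x1 ∧ ¬x3)) = min(a, b) on (0.76, 0.10) = 0.10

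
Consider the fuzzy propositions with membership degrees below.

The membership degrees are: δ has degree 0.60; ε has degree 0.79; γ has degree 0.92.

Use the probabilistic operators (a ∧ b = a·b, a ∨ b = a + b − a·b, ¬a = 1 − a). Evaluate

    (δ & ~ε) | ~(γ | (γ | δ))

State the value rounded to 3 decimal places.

~ε = 1 − 0.7900 = 0.2100
δ & ~ε = a·b on (0.6000, 0.2100) = 0.1260
γ | δ = a + b − a·b on (0.9200, 0.6000) = 0.9680
γ | (γ | δ) = a + b − a·b on (0.9200, 0.9680) = 0.9974
~(γ | (γ | δ)) = 1 − 0.9974 = 0.0026
(δ & ~ε) | ~(γ | (γ | δ)) = a + b − a·b on (0.1260, 0.0026) = 0.1282

0.128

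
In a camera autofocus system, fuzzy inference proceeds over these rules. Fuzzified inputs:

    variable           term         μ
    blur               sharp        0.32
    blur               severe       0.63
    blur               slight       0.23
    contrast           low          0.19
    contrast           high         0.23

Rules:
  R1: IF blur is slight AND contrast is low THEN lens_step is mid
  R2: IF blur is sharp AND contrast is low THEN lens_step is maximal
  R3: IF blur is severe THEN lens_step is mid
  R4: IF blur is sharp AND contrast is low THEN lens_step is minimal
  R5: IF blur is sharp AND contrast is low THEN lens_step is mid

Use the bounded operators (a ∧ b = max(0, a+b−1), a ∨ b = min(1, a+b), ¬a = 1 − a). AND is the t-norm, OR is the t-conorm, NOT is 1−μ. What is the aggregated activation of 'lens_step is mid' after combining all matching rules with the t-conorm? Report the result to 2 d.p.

R1: slight=0.23, low=0.19; AND[max(0, a+b−1)] → w = 0.00
R2: sharp=0.32, low=0.19; AND[max(0, a+b−1)] → w = 0.00
R3: severe=0.63 → w = 0.63
R4: sharp=0.32, low=0.19; AND[max(0, a+b−1)] → w = 0.00
R5: sharp=0.32, low=0.19; AND[max(0, a+b−1)] → w = 0.00
Rules with consequent 'mid': {R1, R3, R5} → strengths 0.00, 0.63, 0.00
Aggregate via t-conorm [min(1, a+b)]: 0.63

0.63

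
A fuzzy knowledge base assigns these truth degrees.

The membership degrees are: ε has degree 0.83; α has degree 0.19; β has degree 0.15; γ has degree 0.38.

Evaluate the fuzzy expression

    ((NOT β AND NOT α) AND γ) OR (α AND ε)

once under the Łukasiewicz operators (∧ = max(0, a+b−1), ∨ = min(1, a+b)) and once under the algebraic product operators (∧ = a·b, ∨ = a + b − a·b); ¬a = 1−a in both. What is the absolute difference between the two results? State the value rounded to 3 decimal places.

Under Łukasiewicz:
  NOT β = 1 − 0.15 = 0.85
  NOT α = 1 − 0.19 = 0.81
  NOT β AND NOT α = max(0, a+b−1) on (0.85, 0.81) = 0.66
  (NOT β AND NOT α) AND γ = max(0, a+b−1) on (0.66, 0.38) = 0.04
  α AND ε = max(0, a+b−1) on (0.19, 0.83) = 0.02
  ((NOT β AND NOT α) AND γ) OR (α AND ε) = min(1, a+b) on (0.04, 0.02) = 0.06
  → value = 0.0600
Under algebraic product:
  NOT β = 1 − 0.1500 = 0.8500
  NOT α = 1 − 0.1900 = 0.8100
  NOT β AND NOT α = a·b on (0.8500, 0.8100) = 0.6885
  (NOT β AND NOT α) AND γ = a·b on (0.6885, 0.3800) = 0.2616
  α AND ε = a·b on (0.1900, 0.8300) = 0.1577
  ((NOT β AND NOT α) AND γ) OR (α AND ε) = a + b − a·b on (0.2616, 0.1577) = 0.3781
  → value = 0.3781
|0.0600 − 0.3781| = 0.318

0.318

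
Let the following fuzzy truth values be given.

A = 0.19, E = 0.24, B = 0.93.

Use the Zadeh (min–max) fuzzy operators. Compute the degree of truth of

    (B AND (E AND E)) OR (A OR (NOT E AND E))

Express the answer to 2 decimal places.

E AND E = min(a, b) on (0.24, 0.24) = 0.24
B AND (E AND E) = min(a, b) on (0.93, 0.24) = 0.24
NOT E = 1 − 0.24 = 0.76
NOT E AND E = min(a, b) on (0.76, 0.24) = 0.24
A OR (NOT E AND E) = max(a, b) on (0.19, 0.24) = 0.24
(B AND (E AND E)) OR (A OR (NOT E AND E)) = max(a, b) on (0.24, 0.24) = 0.24

0.24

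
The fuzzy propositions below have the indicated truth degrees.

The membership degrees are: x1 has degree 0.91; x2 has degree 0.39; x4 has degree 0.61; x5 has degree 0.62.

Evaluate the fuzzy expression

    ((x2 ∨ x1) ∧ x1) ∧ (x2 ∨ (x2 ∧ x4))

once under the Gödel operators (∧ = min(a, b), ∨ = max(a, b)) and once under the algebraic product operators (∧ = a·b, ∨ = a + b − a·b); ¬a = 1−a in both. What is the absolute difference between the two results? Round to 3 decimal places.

Under Gödel:
  x2 ∨ x1 = max(a, b) on (0.39, 0.91) = 0.91
  (x2 ∨ x1) ∧ x1 = min(a, b) on (0.91, 0.91) = 0.91
  x2 ∧ x4 = min(a, b) on (0.39, 0.61) = 0.39
  x2 ∨ (x2 ∧ x4) = max(a, b) on (0.39, 0.39) = 0.39
  ((x2 ∨ x1) ∧ x1) ∧ (x2 ∨ (x2 ∧ x4)) = min(a, b) on (0.91, 0.39) = 0.39
  → value = 0.3900
Under algebraic product:
  x2 ∨ x1 = a + b − a·b on (0.3900, 0.9100) = 0.9451
  (x2 ∨ x1) ∧ x1 = a·b on (0.9451, 0.9100) = 0.8600
  x2 ∧ x4 = a·b on (0.3900, 0.6100) = 0.2379
  x2 ∨ (x2 ∧ x4) = a + b − a·b on (0.3900, 0.2379) = 0.5351
  ((x2 ∨ x1) ∧ x1) ∧ (x2 ∨ (x2 ∧ x4)) = a·b on (0.8600, 0.5351) = 0.4602
  → value = 0.4602
|0.3900 − 0.4602| = 0.070

0.070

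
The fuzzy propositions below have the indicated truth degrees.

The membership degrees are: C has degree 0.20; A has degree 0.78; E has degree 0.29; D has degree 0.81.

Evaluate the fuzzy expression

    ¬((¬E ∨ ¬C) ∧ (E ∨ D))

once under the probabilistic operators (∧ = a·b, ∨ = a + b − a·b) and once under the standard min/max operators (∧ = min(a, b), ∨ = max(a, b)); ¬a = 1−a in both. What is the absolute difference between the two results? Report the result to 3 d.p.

Under probabilistic:
  ¬E = 1 − 0.2900 = 0.7100
  ¬C = 1 − 0.2000 = 0.8000
  ¬E ∨ ¬C = a + b − a·b on (0.7100, 0.8000) = 0.9420
  E ∨ D = a + b − a·b on (0.2900, 0.8100) = 0.8651
  (¬E ∨ ¬C) ∧ (E ∨ D) = a·b on (0.9420, 0.8651) = 0.8149
  ¬((¬E ∨ ¬C) ∧ (E ∨ D)) = 1 − 0.8149 = 0.1851
  → value = 0.1851
Under standard min/max:
  ¬E = 1 − 0.29 = 0.71
  ¬C = 1 − 0.20 = 0.80
  ¬E ∨ ¬C = max(a, b) on (0.71, 0.80) = 0.80
  E ∨ D = max(a, b) on (0.29, 0.81) = 0.81
  (¬E ∨ ¬C) ∧ (E ∨ D) = min(a, b) on (0.80, 0.81) = 0.80
  ¬((¬E ∨ ¬C) ∧ (E ∨ D)) = 1 − 0.80 = 0.20
  → value = 0.2000
|0.1851 − 0.2000| = 0.015

0.015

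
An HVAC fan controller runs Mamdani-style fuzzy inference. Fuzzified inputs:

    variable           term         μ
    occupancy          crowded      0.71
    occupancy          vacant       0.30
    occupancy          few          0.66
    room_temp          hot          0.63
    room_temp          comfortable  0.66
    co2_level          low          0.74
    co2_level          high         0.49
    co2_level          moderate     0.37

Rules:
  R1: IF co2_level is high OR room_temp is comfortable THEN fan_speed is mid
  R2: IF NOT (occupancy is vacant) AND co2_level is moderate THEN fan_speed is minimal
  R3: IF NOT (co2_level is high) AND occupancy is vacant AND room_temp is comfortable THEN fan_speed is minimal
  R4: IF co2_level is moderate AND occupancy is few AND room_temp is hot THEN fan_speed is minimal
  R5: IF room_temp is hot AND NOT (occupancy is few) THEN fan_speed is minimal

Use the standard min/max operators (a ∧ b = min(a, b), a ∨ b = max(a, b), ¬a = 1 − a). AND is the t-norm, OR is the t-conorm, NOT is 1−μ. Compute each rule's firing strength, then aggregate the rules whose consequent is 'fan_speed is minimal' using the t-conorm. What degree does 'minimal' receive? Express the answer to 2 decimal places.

R1: high=0.49, comfortable=0.66; OR[max(a, b)] → w = 0.66
R2: ¬vacant=1−0.30=0.70, moderate=0.37; AND[min(a, b)] → w = 0.37
R3: ¬high=1−0.49=0.51, vacant=0.30, comfortable=0.66; AND[min(a, b)] → w = 0.30
R4: moderate=0.37, few=0.66, hot=0.63; AND[min(a, b)] → w = 0.37
R5: hot=0.63, ¬few=1−0.66=0.34; AND[min(a, b)] → w = 0.34
Rules with consequent 'minimal': {R2, R3, R4, R5} → strengths 0.37, 0.30, 0.37, 0.34
Aggregate via t-conorm [max(a, b)]: 0.37

0.37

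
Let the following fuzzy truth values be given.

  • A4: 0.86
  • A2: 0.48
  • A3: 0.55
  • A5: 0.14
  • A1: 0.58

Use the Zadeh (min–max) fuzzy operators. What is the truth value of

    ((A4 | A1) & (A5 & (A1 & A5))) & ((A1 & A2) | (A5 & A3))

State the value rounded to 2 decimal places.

A4 | A1 = max(a, b) on (0.86, 0.58) = 0.86
A1 & A5 = min(a, b) on (0.58, 0.14) = 0.14
A5 & (A1 & A5) = min(a, b) on (0.14, 0.14) = 0.14
(A4 | A1) & (A5 & (A1 & A5)) = min(a, b) on (0.86, 0.14) = 0.14
A1 & A2 = min(a, b) on (0.58, 0.48) = 0.48
A5 & A3 = min(a, b) on (0.14, 0.55) = 0.14
(A1 & A2) | (A5 & A3) = max(a, b) on (0.48, 0.14) = 0.48
((A4 | A1) & (A5 & (A1 & A5))) & ((A1 & A2) | (A5 & A3)) = min(a, b) on (0.14, 0.48) = 0.14

0.14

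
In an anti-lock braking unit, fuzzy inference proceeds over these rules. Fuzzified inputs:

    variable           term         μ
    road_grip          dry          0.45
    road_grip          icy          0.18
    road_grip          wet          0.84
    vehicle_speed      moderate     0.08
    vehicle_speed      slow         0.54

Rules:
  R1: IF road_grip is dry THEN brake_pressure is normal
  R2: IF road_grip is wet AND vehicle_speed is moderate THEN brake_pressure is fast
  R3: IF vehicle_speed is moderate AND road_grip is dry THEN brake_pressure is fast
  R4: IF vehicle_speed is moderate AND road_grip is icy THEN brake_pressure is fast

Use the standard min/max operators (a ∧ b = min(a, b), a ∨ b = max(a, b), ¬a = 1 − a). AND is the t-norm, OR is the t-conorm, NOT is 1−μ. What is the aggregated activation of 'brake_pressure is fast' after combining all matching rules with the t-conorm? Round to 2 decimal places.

0.08

R1: dry=0.45 → w = 0.45
R2: wet=0.84, moderate=0.08; AND[min(a, b)] → w = 0.08
R3: moderate=0.08, dry=0.45; AND[min(a, b)] → w = 0.08
R4: moderate=0.08, icy=0.18; AND[min(a, b)] → w = 0.08
Rules with consequent 'fast': {R2, R3, R4} → strengths 0.08, 0.08, 0.08
Aggregate via t-conorm [max(a, b)]: 0.08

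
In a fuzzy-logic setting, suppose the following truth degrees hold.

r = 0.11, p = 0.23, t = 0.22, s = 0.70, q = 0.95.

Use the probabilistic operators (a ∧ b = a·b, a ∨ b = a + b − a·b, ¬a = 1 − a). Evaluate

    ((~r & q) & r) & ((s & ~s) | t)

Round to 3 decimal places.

~r = 1 − 0.1100 = 0.8900
~r & q = a·b on (0.8900, 0.9500) = 0.8455
(~r & q) & r = a·b on (0.8455, 0.1100) = 0.0930
~s = 1 − 0.7000 = 0.3000
s & ~s = a·b on (0.7000, 0.3000) = 0.2100
(s & ~s) | t = a + b − a·b on (0.2100, 0.2200) = 0.3838
((~r & q) & r) & ((s & ~s) | t) = a·b on (0.0930, 0.3838) = 0.0357

0.036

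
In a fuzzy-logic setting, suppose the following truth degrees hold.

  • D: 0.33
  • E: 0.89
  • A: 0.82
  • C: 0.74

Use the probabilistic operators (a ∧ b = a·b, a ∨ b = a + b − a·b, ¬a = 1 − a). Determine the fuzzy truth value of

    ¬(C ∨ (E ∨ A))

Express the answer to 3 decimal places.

0.005

E ∨ A = a + b − a·b on (0.8900, 0.8200) = 0.9802
C ∨ (E ∨ A) = a + b − a·b on (0.7400, 0.9802) = 0.9949
¬(C ∨ (E ∨ A)) = 1 − 0.9949 = 0.0051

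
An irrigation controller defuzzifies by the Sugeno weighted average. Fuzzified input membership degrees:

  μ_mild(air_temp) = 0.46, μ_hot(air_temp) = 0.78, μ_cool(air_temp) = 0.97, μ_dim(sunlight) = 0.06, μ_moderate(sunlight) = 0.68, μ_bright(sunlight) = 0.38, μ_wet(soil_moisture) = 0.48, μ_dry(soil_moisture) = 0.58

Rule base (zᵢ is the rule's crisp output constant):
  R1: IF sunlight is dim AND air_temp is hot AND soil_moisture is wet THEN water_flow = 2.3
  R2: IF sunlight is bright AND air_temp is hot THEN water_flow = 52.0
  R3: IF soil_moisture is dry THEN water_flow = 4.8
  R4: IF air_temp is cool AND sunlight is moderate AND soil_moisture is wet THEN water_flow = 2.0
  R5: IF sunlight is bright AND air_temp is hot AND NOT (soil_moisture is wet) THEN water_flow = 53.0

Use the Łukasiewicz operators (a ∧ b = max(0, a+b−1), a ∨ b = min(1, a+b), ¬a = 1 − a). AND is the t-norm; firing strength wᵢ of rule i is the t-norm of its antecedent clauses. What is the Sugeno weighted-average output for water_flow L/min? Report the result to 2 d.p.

R1 (z=2.3): dim=0.06, hot=0.78, wet=0.48; AND[max(0, a+b−1)] → w = 0.00
R2 (z=52.0): bright=0.38, hot=0.78; AND[max(0, a+b−1)] → w = 0.16
R3 (z=4.8): dry=0.58 → w = 0.58
R4 (z=2.0): cool=0.97, moderate=0.68, wet=0.48; AND[max(0, a+b−1)] → w = 0.13
R5 (z=53.0): bright=0.38, hot=0.78, ¬wet=1−0.48=0.52; AND[max(0, a+b−1)] → w = 0.00
Weighted average = (0.00·2.3 + 0.16·52.0 + 0.58·4.8 + 0.13·2.0 + 0.00·53.0) / (0.00 + 0.16 + 0.58 + 0.13 + 0.00)
  = 11.3640 / 0.8700 = 13.06

13.06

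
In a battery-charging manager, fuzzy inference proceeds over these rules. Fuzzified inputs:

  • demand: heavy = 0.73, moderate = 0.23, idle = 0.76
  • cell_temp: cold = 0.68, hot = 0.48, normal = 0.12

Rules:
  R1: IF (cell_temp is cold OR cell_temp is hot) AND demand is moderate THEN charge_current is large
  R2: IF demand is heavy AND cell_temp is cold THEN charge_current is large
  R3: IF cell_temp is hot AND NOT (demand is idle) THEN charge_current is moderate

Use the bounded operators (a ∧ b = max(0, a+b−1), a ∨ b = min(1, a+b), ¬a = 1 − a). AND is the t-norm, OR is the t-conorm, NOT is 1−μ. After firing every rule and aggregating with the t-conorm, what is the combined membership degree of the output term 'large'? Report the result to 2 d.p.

0.64

R1: (cold=0.68 OR hot=0.48) = 1.00; AND[max(0, a+b−1)] with moderate=0.23 → w = 0.23
R2: heavy=0.73, cold=0.68; AND[max(0, a+b−1)] → w = 0.41
R3: hot=0.48, ¬idle=1−0.76=0.24; AND[max(0, a+b−1)] → w = 0.00
Rules with consequent 'large': {R1, R2} → strengths 0.23, 0.41
Aggregate via t-conorm [min(1, a+b)]: 0.64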